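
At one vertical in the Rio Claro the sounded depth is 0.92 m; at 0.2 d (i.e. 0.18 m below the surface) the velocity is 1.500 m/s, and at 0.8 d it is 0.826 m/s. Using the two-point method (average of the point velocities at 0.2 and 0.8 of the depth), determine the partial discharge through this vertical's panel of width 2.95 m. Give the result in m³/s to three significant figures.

v̄ = (1.500 + 0.826) / 2 = 1.163 m/s
q = v̄ × d × w = 1.163 × 0.92 × 2.95 = 3.156 m³/s

3.16 m³/s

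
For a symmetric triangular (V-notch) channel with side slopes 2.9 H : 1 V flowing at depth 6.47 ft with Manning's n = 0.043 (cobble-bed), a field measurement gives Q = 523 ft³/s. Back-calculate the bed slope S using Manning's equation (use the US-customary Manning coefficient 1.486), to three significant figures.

0.00350

A = z·y² = 2.9×6.47² = 121.4 ft²
P = 2y√(1+z²) = 2×6.47×√(1+2.9²) = 39.69 ft
R = A/P = 121.4/39.69 = 3.058 ft
S = (Q·n / (1.486·A·R^(2/3)))² = (523×0.043 / (1.486×121.4×2.107))² = 0.003501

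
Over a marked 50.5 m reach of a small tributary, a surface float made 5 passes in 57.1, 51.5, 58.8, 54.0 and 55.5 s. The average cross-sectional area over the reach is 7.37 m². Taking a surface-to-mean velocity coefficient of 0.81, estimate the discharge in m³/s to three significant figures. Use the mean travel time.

t̄ = (57.1 + 51.5 + 58.8 + 54.0 + 55.5) / 5 = 55.38 s
v_surface = L / t̄ = 50.5 / 55.38 = 0.9119 m/s
v_mean = 0.81 × 0.9119 = 0.7386 m/s
Q = A × v_mean = 7.37 × 0.7386 = 5.444 m³/s

5.44 m³/s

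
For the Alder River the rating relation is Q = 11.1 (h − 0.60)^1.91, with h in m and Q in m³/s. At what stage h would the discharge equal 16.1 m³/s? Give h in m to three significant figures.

1.81 m

h − h₀ = (Q/C)^(1/b) = (16.1/11.1)^(1/1.91) = 1.215 m
h = 0.60 + 1.215 = 1.815 m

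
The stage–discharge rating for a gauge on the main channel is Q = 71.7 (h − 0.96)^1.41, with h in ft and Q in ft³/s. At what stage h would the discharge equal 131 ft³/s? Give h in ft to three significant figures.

2.49 ft

h − h₀ = (Q/C)^(1/b) = (131/71.7)^(1/1.41) = 1.533 ft
h = 0.96 + 1.533 = 2.493 ft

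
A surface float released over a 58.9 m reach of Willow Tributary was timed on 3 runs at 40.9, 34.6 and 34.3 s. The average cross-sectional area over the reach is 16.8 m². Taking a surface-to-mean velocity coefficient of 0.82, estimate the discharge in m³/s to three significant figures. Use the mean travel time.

t̄ = (40.9 + 34.6 + 34.3) / 3 = 36.6 s
v_surface = L / t̄ = 58.9 / 36.6 = 1.609 m/s
v_mean = 0.82 × 1.609 = 1.320 m/s
Q = A × v_mean = 16.8 × 1.320 = 22.17 m³/s

22.2 m³/s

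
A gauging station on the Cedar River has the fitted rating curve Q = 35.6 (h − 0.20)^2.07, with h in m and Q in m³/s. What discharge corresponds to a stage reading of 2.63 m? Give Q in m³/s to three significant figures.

224 m³/s

Q = 35.6 × (2.63 − 0.20)^2.07 = 35.6 × 2.43^2.07 = 223.7 m³/s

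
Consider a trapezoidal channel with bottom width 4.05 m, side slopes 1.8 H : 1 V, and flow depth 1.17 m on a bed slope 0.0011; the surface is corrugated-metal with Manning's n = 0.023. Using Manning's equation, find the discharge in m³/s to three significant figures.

9.04 m³/s

A = (b + z·y)·y = (4.05 + 1.8×1.17)×1.17 = 7.203 m²
P = b + 2y√(1+z²) = 4.05 + 2×1.17×√(1+1.8²) = 8.868 m
R = A/P = 7.203/8.868 = 0.8122 m
Q = (1/n)·A·R^(2/3)·S^(1/2) = (1/0.023) × 7.203 × 0.8122^(2/3) × 0.0011^(1/2) = 9.041 m³/s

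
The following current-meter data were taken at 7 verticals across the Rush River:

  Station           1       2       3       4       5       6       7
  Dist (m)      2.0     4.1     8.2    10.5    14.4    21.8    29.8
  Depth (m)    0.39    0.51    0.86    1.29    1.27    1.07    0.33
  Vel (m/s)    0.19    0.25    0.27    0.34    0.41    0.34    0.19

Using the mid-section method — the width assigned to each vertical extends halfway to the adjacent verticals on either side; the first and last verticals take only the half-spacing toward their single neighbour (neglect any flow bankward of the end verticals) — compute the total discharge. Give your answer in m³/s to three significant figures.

w_1 = (4.1 − 2.0)/2 = 1.05 m; q_1 = 0.19 × 0.39 × 1.05 = 0.07781 m³/s
w_2 = (8.2 − 2.0)/2 = 3.1 m; q_2 = 0.25 × 0.51 × 3.1 = 0.3953 m³/s
w_3 = (10.5 − 4.1)/2 = 3.2 m; q_3 = 0.27 × 0.86 × 3.2 = 0.7430 m³/s
w_4 = (14.4 − 8.2)/2 = 3.1 m; q_4 = 0.34 × 1.29 × 3.1 = 1.360 m³/s
w_5 = (21.8 − 10.5)/2 = 5.65 m; q_5 = 0.41 × 1.27 × 5.65 = 2.942 m³/s
w_6 = (29.8 − 14.4)/2 = 7.7 m; q_6 = 0.34 × 1.07 × 7.7 = 2.801 m³/s
w_7 = (29.8 − 21.8)/2 = 4 m; q_7 = 0.19 × 0.33 × 4 = 0.2508 m³/s
Q = Σ qᵢ = 8.570 m³/s

8.57 m³/s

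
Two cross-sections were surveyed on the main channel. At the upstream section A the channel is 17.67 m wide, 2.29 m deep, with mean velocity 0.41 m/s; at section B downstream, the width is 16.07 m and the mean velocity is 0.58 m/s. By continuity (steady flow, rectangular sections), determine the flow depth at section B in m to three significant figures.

Q = A₁V₁ = (17.67×2.29) × 0.41 = 16.59 m³/s
d₂ = Q/(b₂ V₂) = 16.59/(16.07×0.58) = 1.780 m

1.78 m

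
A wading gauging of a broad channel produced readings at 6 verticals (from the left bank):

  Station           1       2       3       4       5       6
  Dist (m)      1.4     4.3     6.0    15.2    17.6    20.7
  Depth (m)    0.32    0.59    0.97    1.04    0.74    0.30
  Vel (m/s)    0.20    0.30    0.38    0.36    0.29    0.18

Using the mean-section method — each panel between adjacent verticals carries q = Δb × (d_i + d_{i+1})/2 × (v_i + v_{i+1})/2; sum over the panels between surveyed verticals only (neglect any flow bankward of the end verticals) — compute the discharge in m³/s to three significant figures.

Panel 1-2: Δb = 2.9 m, d̄ = (0.32+0.59)/2 = 0.455, v̄ = (0.20+0.30)/2 = 0.25 → q = 2.9×0.455×0.25 = 0.3299 m³/s
Panel 2-3: Δb = 1.7 m, d̄ = (0.59+0.97)/2 = 0.78, v̄ = (0.30+0.38)/2 = 0.34 → q = 1.7×0.78×0.34 = 0.4508 m³/s
Panel 3-4: Δb = 9.2 m, d̄ = (0.97+1.04)/2 = 1.005, v̄ = (0.38+0.36)/2 = 0.37 → q = 9.2×1.005×0.37 = 3.421 m³/s
Panel 4-5: Δb = 2.4 m, d̄ = (1.04+0.74)/2 = 0.89, v̄ = (0.36+0.29)/2 = 0.325 → q = 2.4×0.89×0.325 = 0.6942 m³/s
Panel 5-6: Δb = 3.1 m, d̄ = (0.74+0.30)/2 = 0.52, v̄ = (0.29+0.18)/2 = 0.235 → q = 3.1×0.52×0.235 = 0.3788 m³/s
Q = Σ q = 5.275 m³/s

5.27 m³/s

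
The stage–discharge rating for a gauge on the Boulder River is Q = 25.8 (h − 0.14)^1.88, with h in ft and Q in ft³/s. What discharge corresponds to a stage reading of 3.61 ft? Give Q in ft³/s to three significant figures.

268 ft³/s

Q = 25.8 × (3.61 − 0.14)^1.88 = 25.8 × 3.47^1.88 = 267.6 ft³/s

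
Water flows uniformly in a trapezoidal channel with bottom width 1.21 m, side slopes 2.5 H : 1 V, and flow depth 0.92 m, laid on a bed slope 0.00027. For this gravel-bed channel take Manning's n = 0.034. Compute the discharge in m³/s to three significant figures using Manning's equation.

1.01 m³/s

A = (b + z·y)·y = (1.21 + 2.5×0.92)×0.92 = 3.229 m²
P = b + 2y√(1+z²) = 1.21 + 2×0.92×√(1+2.5²) = 6.164 m
R = A/P = 3.229/6.164 = 0.5239 m
Q = (1/n)·A·R^(2/3)·S^(1/2) = (1/0.034) × 3.229 × 0.5239^(2/3) × 0.00027^(1/2) = 1.014 m³/s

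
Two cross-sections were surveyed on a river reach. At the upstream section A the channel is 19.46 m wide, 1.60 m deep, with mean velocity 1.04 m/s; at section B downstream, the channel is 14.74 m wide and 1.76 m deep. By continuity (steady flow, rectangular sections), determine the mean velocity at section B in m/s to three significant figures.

1.25 m/s

Q = A₁V₁ = (19.46×1.60) × 1.04 = 32.38 m³/s
A₂ = 14.74 × 1.76 = 25.94 m²
V₂ = Q/A₂ = 32.38/25.94 = 1.248 m/s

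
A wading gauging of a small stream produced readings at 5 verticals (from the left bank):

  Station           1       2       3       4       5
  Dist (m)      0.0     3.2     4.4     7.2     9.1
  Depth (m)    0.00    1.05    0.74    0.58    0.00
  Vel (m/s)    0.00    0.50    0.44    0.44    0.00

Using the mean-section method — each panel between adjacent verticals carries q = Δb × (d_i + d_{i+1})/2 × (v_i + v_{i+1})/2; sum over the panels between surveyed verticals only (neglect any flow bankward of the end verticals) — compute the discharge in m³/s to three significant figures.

Panel 1-2: Δb = 3.2 m, d̄ = (0.00+1.05)/2 = 0.525, v̄ = (0.00+0.50)/2 = 0.25 → q = 3.2×0.525×0.25 = 0.4200 m³/s
Panel 2-3: Δb = 1.2 m, d̄ = (1.05+0.74)/2 = 0.895, v̄ = (0.50+0.44)/2 = 0.47 → q = 1.2×0.895×0.47 = 0.5048 m³/s
Panel 3-4: Δb = 2.8 m, d̄ = (0.74+0.58)/2 = 0.66, v̄ = (0.44+0.44)/2 = 0.44 → q = 2.8×0.66×0.44 = 0.8131 m³/s
Panel 4-5: Δb = 1.9 m, d̄ = (0.58+0.00)/2 = 0.29, v̄ = (0.44+0.00)/2 = 0.22 → q = 1.9×0.29×0.22 = 0.1212 m³/s
Q = Σ q = 1.859 m³/s

1.86 m³/s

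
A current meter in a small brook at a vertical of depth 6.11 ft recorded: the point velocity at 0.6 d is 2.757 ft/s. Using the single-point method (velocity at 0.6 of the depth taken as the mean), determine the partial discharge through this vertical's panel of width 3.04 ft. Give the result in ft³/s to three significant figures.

51.2 ft³/s

v̄ = v₀.₆ = 2.757 ft/s
q = v̄ × d × w = 2.757 × 6.11 × 3.04 = 51.21 ft³/s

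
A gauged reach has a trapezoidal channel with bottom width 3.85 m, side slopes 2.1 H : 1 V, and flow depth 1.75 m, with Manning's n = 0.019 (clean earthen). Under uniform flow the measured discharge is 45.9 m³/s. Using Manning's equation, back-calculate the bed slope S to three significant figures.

0.00387

A = (b + z·y)·y = (3.85 + 2.1×1.75)×1.75 = 13.17 m²
P = b + 2y√(1+z²) = 3.85 + 2×1.75×√(1+2.1²) = 11.99 m
R = A/P = 13.17/11.99 = 1.098 m
S = (Q·n / (1·A·R^(2/3)))² = (45.9×0.019 / (1×13.17×1.064))² = 0.003871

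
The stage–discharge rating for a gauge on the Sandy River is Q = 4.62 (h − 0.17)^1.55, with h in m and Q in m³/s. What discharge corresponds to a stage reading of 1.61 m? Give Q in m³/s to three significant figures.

8.13 m³/s

Q = 4.62 × (1.61 − 0.17)^1.55 = 4.62 × 1.44^1.55 = 8.130 m³/s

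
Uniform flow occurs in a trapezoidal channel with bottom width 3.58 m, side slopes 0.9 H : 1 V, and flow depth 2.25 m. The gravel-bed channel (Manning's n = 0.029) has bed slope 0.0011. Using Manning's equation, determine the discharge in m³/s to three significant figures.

A = (b + z·y)·y = (3.58 + 0.9×2.25)×2.25 = 12.61 m²
P = b + 2y√(1+z²) = 3.58 + 2×2.25×√(1+0.9²) = 9.634 m
R = A/P = 12.61/9.634 = 1.309 m
Q = (1/n)·A·R^(2/3)·S^(1/2) = (1/0.029) × 12.61 × 1.309^(2/3) × 0.0011^(1/2) = 17.26 m³/s

17.3 m³/s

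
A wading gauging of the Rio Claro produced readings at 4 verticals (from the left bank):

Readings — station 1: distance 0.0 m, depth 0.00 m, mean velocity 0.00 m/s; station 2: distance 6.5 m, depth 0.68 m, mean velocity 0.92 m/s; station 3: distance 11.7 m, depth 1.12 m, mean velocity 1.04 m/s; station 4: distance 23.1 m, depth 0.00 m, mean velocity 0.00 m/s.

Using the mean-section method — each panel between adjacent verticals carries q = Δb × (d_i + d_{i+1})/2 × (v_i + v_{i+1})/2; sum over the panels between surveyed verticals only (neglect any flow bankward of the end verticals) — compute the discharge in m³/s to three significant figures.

8.92 m³/s

Panel 1-2: Δb = 6.5 m, d̄ = (0.00+0.68)/2 = 0.34, v̄ = (0.00+0.92)/2 = 0.46 → q = 6.5×0.34×0.46 = 1.017 m³/s
Panel 2-3: Δb = 5.2 m, d̄ = (0.68+1.12)/2 = 0.9, v̄ = (0.92+1.04)/2 = 0.98 → q = 5.2×0.9×0.98 = 4.586 m³/s
Panel 3-4: Δb = 11.4 m, d̄ = (1.12+0.00)/2 = 0.56, v̄ = (1.04+0.00)/2 = 0.52 → q = 11.4×0.56×0.52 = 3.320 m³/s
Q = Σ q = 8.923 m³/s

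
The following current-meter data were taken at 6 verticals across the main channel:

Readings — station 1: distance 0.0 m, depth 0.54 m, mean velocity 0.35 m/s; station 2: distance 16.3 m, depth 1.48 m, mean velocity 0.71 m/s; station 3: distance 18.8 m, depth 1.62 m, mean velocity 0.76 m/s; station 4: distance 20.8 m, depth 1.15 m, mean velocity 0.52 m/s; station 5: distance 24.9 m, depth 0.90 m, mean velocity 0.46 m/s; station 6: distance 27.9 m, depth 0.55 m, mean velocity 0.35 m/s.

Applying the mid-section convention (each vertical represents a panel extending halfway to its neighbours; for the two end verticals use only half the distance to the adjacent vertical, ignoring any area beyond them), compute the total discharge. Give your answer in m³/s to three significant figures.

17.8 m³/s

w_1 = (16.3 − 0.0)/2 = 8.15 m; q_1 = 0.35 × 0.54 × 8.15 = 1.540 m³/s
w_2 = (18.8 − 0.0)/2 = 9.4 m; q_2 = 0.71 × 1.48 × 9.4 = 9.878 m³/s
w_3 = (20.8 − 16.3)/2 = 2.25 m; q_3 = 0.76 × 1.62 × 2.25 = 2.770 m³/s
w_4 = (24.9 − 18.8)/2 = 3.05 m; q_4 = 0.52 × 1.15 × 3.05 = 1.824 m³/s
w_5 = (27.9 − 20.8)/2 = 3.55 m; q_5 = 0.46 × 0.90 × 3.55 = 1.470 m³/s
w_6 = (27.9 − 24.9)/2 = 1.5 m; q_6 = 0.35 × 0.55 × 1.5 = 0.2888 m³/s
Q = Σ qᵢ = 17.77 m³/s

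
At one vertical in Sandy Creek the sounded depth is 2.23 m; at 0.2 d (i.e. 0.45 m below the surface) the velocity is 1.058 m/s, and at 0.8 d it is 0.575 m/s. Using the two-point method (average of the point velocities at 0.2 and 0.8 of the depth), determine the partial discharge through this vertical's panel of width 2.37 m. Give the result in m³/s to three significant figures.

v̄ = (1.058 + 0.575) / 2 = 0.8165 m/s
q = v̄ × d × w = 0.8165 × 2.23 × 2.37 = 4.315 m³/s

4.32 m³/s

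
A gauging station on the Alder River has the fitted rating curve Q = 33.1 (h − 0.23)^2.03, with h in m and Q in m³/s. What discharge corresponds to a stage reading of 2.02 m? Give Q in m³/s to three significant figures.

108 m³/s

Q = 33.1 × (2.02 − 0.23)^2.03 = 33.1 × 1.79^2.03 = 107.9 m³/s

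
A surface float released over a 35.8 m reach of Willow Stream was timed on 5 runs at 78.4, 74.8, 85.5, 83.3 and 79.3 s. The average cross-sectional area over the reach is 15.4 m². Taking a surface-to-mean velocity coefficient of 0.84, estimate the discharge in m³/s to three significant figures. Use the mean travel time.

5.77 m³/s

t̄ = (78.4 + 74.8 + 85.5 + 83.3 + 79.3) / 5 = 80.26 s
v_surface = L / t̄ = 35.8 / 80.26 = 0.4461 m/s
v_mean = 0.84 × 0.4461 = 0.3747 m/s
Q = A × v_mean = 15.4 × 0.3747 = 5.770 m³/s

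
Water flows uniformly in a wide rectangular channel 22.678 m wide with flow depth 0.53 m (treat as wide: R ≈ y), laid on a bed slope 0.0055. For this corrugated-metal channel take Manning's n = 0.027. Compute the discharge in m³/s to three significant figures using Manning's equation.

A = b·y = 22.678 × 0.53 = 12.02 m²
Wide channel: R ≈ y = 0.53 m
Q = (1/n)·A·R^(2/3)·S^(1/2) = (1/0.027) × 12.02 × 0.5300^(2/3) × 0.0055^(1/2) = 21.62 m³/s

21.6 m³/s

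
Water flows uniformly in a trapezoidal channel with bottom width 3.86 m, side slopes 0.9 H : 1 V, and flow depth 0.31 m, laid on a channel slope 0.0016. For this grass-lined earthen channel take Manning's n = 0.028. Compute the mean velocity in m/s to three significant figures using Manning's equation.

0.602 m/s

A = (b + z·y)·y = (3.86 + 0.9×0.31)×0.31 = 1.283 m²
P = b + 2y√(1+z²) = 3.86 + 2×0.31×√(1+0.9²) = 4.694 m
R = A/P = 1.283/4.694 = 0.2733 m
Q = (1/n)·A·R^(2/3)·S^(1/2) = (1/0.028) × 1.283 × 0.2733^(2/3) × 0.0016^(1/2) = 0.7720 m³/s
V = Q/A = 0.7720/1.283 = 0.6017 m/s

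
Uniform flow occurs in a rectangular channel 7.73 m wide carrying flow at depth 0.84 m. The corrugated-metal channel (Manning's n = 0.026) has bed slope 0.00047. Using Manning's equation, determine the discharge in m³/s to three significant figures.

A = b·y = 7.73 × 0.84 = 6.493 m²
P = b + 2y = 7.73 + 2×0.84 = 9.410 m
R = A/P = 6.493/9.410 = 0.6900 m
Q = (1/n)·A·R^(2/3)·S^(1/2) = (1/0.026) × 6.493 × 0.6900^(2/3) × 0.00047^(1/2) = 4.228 m³/s

4.23 m³/s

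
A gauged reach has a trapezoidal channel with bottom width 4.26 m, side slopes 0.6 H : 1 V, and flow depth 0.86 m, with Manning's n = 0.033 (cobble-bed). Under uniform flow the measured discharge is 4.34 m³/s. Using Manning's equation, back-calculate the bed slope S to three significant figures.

0.00214

A = (b + z·y)·y = (4.26 + 0.6×0.86)×0.86 = 4.107 m²
P = b + 2y√(1+z²) = 4.26 + 2×0.86×√(1+0.6²) = 6.266 m
R = A/P = 4.107/6.266 = 0.6555 m
S = (Q·n / (1·A·R^(2/3)))² = (4.34×0.033 / (1×4.107×0.7546))² = 0.002135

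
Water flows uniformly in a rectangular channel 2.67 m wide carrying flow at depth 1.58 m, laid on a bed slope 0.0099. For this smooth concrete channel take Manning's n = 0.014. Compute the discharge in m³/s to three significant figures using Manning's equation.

24.2 m³/s

A = b·y = 2.67 × 1.58 = 4.219 m²
P = b + 2y = 2.67 + 2×1.58 = 5.830 m
R = A/P = 4.219/5.830 = 0.7236 m
Q = (1/n)·A·R^(2/3)·S^(1/2) = (1/0.014) × 4.219 × 0.7236^(2/3) × 0.0099^(1/2) = 24.17 m³/s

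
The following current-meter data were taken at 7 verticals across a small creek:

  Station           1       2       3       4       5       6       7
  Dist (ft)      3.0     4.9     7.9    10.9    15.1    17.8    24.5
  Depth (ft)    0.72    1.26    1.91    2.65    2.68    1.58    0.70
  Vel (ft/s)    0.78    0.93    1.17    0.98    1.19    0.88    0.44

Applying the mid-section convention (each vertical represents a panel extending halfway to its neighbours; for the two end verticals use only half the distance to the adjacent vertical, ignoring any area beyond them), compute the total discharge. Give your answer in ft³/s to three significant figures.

w_1 = (4.9 − 3.0)/2 = 0.95 ft; q_1 = 0.78 × 0.72 × 0.95 = 0.5335 ft³/s
w_2 = (7.9 − 3.0)/2 = 2.45 ft; q_2 = 0.93 × 1.26 × 2.45 = 2.871 ft³/s
w_3 = (10.9 − 4.9)/2 = 3 ft; q_3 = 1.17 × 1.91 × 3 = 6.704 ft³/s
w_4 = (15.1 − 7.9)/2 = 3.6 ft; q_4 = 0.98 × 2.65 × 3.6 = 9.349 ft³/s
w_5 = (17.8 − 10.9)/2 = 3.45 ft; q_5 = 1.19 × 2.68 × 3.45 = 11.00 ft³/s
w_6 = (24.5 − 15.1)/2 = 4.7 ft; q_6 = 0.88 × 1.58 × 4.7 = 6.535 ft³/s
w_7 = (24.5 − 17.8)/2 = 3.35 ft; q_7 = 0.44 × 0.70 × 3.35 = 1.032 ft³/s
Q = Σ qᵢ = 38.03 ft³/s

38.0 ft³/s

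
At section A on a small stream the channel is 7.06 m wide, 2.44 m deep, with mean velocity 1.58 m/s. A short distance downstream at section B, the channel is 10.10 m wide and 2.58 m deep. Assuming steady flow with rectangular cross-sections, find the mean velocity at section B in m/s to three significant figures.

1.04 m/s

Q = A₁V₁ = (7.06×2.44) × 1.58 = 27.22 m³/s
A₂ = 10.10 × 2.58 = 26.06 m²
V₂ = Q/A₂ = 27.22/26.06 = 1.045 m/s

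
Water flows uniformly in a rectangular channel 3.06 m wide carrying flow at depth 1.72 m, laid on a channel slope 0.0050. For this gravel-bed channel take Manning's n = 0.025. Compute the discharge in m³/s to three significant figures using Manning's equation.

12.9 m³/s

A = b·y = 3.06 × 1.72 = 5.263 m²
P = b + 2y = 3.06 + 2×1.72 = 6.500 m
R = A/P = 5.263/6.500 = 0.8097 m
Q = (1/n)·A·R^(2/3)·S^(1/2) = (1/0.025) × 5.263 × 0.8097^(2/3) × 0.0050^(1/2) = 12.93 m³/s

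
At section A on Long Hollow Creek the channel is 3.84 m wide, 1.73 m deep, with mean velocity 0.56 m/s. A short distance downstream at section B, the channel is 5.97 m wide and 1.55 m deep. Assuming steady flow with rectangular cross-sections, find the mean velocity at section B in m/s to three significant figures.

0.402 m/s

Q = A₁V₁ = (3.84×1.73) × 0.56 = 3.720 m³/s
A₂ = 5.97 × 1.55 = 9.254 m²
V₂ = Q/A₂ = 3.720/9.254 = 0.4020 m/s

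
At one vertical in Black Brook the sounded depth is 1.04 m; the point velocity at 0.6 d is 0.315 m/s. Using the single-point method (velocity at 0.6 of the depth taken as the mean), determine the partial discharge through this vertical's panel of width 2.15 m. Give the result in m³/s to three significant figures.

v̄ = v₀.₆ = 0.315 m/s
q = v̄ × d × w = 0.3150 × 1.04 × 2.15 = 0.7043 m³/s

0.704 m³/s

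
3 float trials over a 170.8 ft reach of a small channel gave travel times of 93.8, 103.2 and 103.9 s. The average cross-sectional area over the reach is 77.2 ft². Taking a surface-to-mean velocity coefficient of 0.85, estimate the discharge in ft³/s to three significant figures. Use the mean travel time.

t̄ = (93.8 + 103.2 + 103.9) / 3 = 100.3 s
v_surface = L / t̄ = 170.8 / 100.3 = 1.703 ft/s
v_mean = 0.85 × 1.703 = 1.447 ft/s
Q = A × v_mean = 77.2 × 1.447 = 111.7 ft³/s

112 ft³/s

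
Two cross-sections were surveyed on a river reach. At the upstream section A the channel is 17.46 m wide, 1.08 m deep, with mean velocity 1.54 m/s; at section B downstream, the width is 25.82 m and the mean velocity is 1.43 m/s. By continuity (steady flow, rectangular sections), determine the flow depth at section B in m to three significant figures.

Q = A₁V₁ = (17.46×1.08) × 1.54 = 29.04 m³/s
d₂ = Q/(b₂ V₂) = 29.04/(25.82×1.43) = 0.7865 m

0.786 m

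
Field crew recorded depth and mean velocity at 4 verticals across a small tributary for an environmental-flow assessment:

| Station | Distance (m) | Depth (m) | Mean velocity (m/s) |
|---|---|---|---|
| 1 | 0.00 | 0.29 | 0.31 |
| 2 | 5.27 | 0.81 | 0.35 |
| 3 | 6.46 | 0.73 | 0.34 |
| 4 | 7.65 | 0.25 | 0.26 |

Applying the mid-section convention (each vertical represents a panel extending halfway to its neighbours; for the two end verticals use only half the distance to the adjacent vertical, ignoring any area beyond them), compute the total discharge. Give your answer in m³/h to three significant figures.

5350 m³/h

w_1 = (5.27 − 0.00)/2 = 2.635 m; q_1 = 0.31 × 0.29 × 2.635 = 0.2369 m³/s
w_2 = (6.46 − 0.00)/2 = 3.23 m; q_2 = 0.35 × 0.81 × 3.23 = 0.9157 m³/s
w_3 = (7.65 − 5.27)/2 = 1.19 m; q_3 = 0.34 × 0.73 × 1.19 = 0.2954 m³/s
w_4 = (7.65 − 6.46)/2 = 0.595 m; q_4 = 0.26 × 0.25 × 0.595 = 0.03868 m³/s
Q = Σ qᵢ = 1.487 m³/s
= 1.487 × 3600 = 5352 m³/h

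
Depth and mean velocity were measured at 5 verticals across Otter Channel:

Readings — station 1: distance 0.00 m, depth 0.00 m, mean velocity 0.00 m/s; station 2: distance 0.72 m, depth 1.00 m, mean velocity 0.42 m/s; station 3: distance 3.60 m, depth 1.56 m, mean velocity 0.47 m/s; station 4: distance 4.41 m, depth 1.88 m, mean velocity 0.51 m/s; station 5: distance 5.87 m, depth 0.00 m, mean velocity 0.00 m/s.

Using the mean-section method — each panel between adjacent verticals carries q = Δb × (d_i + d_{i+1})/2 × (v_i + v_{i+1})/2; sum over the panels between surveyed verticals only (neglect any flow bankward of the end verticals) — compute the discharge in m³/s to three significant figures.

2.75 m³/s

Panel 1-2: Δb = 0.72 m, d̄ = (0.00+1.00)/2 = 0.5, v̄ = (0.00+0.42)/2 = 0.21 → q = 0.72×0.5×0.21 = 0.07560 m³/s
Panel 2-3: Δb = 2.88 m, d̄ = (1.00+1.56)/2 = 1.28, v̄ = (0.42+0.47)/2 = 0.445 → q = 2.88×1.28×0.445 = 1.640 m³/s
Panel 3-4: Δb = 0.81 m, d̄ = (1.56+1.88)/2 = 1.72, v̄ = (0.47+0.51)/2 = 0.49 → q = 0.81×1.72×0.49 = 0.6827 m³/s
Panel 4-5: Δb = 1.46 m, d̄ = (1.88+0.00)/2 = 0.94, v̄ = (0.51+0.00)/2 = 0.255 → q = 1.46×0.94×0.255 = 0.3500 m³/s
Q = Σ q = 2.749 m³/s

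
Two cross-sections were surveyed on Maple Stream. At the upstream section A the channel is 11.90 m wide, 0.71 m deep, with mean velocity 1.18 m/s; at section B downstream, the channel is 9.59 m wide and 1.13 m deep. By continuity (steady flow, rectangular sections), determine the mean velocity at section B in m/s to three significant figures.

0.920 m/s

Q = A₁V₁ = (11.90×0.71) × 1.18 = 9.970 m³/s
A₂ = 9.59 × 1.13 = 10.84 m²
V₂ = Q/A₂ = 9.970/10.84 = 0.9200 m/s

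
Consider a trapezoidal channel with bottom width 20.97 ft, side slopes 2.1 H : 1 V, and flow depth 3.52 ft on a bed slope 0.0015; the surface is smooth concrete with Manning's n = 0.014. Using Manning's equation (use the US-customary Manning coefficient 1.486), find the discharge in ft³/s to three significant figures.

A = (b + z·y)·y = (20.97 + 2.1×3.52)×3.52 = 99.83 ft²
P = b + 2y√(1+z²) = 20.97 + 2×3.52×√(1+2.1²) = 37.34 ft
R = A/P = 99.83/37.34 = 2.673 ft
Q = (1.486/n)·A·R^(2/3)·S^(1/2) = (1.486/0.014) × 99.83 × 2.673^(2/3) × 0.0015^(1/2) = 790.5 ft³/s

791 ft³/s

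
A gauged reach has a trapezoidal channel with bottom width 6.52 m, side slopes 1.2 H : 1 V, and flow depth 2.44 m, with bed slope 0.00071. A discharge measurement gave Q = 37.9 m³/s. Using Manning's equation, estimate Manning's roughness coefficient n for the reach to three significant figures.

A = (b + z·y)·y = (6.52 + 1.2×2.44)×2.44 = 23.05 m²
P = b + 2y√(1+z²) = 6.52 + 2×2.44×√(1+1.2²) = 14.14 m
R = A/P = 23.05/14.14 = 1.630 m
n = (1/Q)·A·R^(2/3)·S^(1/2) = (1/37.9) × 23.05 × 1.385 × 0.02665 = 0.02245

0.0224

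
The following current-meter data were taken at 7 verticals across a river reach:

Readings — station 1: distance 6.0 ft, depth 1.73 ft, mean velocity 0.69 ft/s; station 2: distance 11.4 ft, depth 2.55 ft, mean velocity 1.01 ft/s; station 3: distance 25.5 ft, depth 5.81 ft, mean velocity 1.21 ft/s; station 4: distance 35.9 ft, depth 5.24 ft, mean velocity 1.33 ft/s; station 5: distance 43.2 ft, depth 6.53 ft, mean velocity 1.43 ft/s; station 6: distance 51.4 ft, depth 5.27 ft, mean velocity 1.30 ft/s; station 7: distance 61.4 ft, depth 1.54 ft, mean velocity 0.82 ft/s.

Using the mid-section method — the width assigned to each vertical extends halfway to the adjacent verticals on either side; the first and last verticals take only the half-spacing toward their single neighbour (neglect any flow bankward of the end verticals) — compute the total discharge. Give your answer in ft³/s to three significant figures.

317 ft³/s

w_1 = (11.4 − 6.0)/2 = 2.7 ft; q_1 = 0.69 × 1.73 × 2.7 = 3.223 ft³/s
w_2 = (25.5 − 6.0)/2 = 9.75 ft; q_2 = 1.01 × 2.55 × 9.75 = 25.11 ft³/s
w_3 = (35.9 − 11.4)/2 = 12.25 ft; q_3 = 1.21 × 5.81 × 12.25 = 86.12 ft³/s
w_4 = (43.2 − 25.5)/2 = 8.85 ft; q_4 = 1.33 × 5.24 × 8.85 = 61.68 ft³/s
w_5 = (51.4 − 35.9)/2 = 7.75 ft; q_5 = 1.43 × 6.53 × 7.75 = 72.37 ft³/s
w_6 = (61.4 − 43.2)/2 = 9.1 ft; q_6 = 1.30 × 5.27 × 9.1 = 62.34 ft³/s
w_7 = (61.4 − 51.4)/2 = 5 ft; q_7 = 0.82 × 1.54 × 5 = 6.314 ft³/s
Q = Σ qᵢ = 317.2 ft³/s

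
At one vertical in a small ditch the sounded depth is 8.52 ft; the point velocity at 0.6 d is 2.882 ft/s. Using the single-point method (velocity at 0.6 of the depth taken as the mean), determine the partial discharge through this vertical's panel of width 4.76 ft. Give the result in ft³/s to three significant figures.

117 ft³/s

v̄ = v₀.₆ = 2.882 ft/s
q = v̄ × d × w = 2.882 × 8.52 × 4.76 = 116.9 ft³/s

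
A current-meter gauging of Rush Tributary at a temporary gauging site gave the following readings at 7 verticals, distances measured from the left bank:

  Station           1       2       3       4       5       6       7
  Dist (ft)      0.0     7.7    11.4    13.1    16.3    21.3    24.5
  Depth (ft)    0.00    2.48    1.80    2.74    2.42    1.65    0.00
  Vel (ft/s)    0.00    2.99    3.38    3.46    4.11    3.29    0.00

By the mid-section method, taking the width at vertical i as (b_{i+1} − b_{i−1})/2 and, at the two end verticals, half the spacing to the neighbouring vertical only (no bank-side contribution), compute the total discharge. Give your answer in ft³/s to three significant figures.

145 ft³/s

w_2 = (11.4 − 0.0)/2 = 5.7 ft; q_2 = 2.99 × 2.48 × 5.7 = 42.27 ft³/s
w_3 = (13.1 − 7.7)/2 = 2.7 ft; q_3 = 3.38 × 1.80 × 2.7 = 16.43 ft³/s
w_4 = (16.3 − 11.4)/2 = 2.45 ft; q_4 = 3.46 × 2.74 × 2.45 = 23.23 ft³/s
w_5 = (21.3 − 13.1)/2 = 4.1 ft; q_5 = 4.11 × 2.42 × 4.1 = 40.78 ft³/s
w_6 = (24.5 − 16.3)/2 = 4.1 ft; q_6 = 3.29 × 1.65 × 4.1 = 22.26 ft³/s
Stations 1, 7 contribute zero (depth or velocity is 0).
Q = Σ qᵢ = 145.0 ft³/s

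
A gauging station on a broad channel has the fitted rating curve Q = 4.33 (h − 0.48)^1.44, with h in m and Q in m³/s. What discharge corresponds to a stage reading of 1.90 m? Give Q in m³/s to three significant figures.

7.17 m³/s

Q = 4.33 × (1.90 − 0.48)^1.44 = 4.33 × 1.42^1.44 = 7.174 m³/s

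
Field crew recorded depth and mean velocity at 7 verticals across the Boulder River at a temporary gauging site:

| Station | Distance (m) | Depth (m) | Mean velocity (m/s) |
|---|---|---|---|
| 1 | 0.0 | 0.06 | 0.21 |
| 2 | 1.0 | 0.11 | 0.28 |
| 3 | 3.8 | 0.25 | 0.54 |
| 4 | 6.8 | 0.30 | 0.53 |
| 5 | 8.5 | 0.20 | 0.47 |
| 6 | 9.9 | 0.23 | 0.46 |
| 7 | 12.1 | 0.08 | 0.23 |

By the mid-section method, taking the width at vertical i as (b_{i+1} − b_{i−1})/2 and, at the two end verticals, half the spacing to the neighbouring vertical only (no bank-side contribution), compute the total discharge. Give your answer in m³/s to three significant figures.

w_1 = (1.0 − 0.0)/2 = 0.5 m; q_1 = 0.21 × 0.06 × 0.5 = 0.006300 m³/s
w_2 = (3.8 − 0.0)/2 = 1.9 m; q_2 = 0.28 × 0.11 × 1.9 = 0.05852 m³/s
w_3 = (6.8 − 1.0)/2 = 2.9 m; q_3 = 0.54 × 0.25 × 2.9 = 0.3915 m³/s
w_4 = (8.5 − 3.8)/2 = 2.35 m; q_4 = 0.53 × 0.30 × 2.35 = 0.3737 m³/s
w_5 = (9.9 − 6.8)/2 = 1.55 m; q_5 = 0.47 × 0.20 × 1.55 = 0.1457 m³/s
w_6 = (12.1 − 8.5)/2 = 1.8 m; q_6 = 0.46 × 0.23 × 1.8 = 0.1904 m³/s
w_7 = (12.1 − 9.9)/2 = 1.1 m; q_7 = 0.23 × 0.08 × 1.1 = 0.02024 m³/s
Q = Σ qᵢ = 1.186 m³/s

1.19 m³/s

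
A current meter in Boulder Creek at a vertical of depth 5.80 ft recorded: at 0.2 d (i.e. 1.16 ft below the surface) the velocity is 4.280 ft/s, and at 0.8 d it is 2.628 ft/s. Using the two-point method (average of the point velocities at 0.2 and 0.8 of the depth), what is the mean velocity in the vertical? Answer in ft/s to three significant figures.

3.45 ft/s

v̄ = (4.280 + 2.628) / 2 = 3.454 ft/s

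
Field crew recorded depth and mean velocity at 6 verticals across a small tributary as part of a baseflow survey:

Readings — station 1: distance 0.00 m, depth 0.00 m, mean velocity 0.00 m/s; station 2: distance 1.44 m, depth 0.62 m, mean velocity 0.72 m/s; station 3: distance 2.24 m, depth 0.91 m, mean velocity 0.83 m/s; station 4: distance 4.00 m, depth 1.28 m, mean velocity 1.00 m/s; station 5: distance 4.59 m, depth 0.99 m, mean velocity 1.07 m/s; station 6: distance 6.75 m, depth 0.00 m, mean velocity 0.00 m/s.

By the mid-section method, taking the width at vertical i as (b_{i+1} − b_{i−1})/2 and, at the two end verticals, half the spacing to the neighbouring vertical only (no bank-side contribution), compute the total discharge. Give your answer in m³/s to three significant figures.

4.43 m³/s

w_2 = (2.24 − 0.00)/2 = 1.12 m; q_2 = 0.72 × 0.62 × 1.12 = 0.5000 m³/s
w_3 = (4.00 − 1.44)/2 = 1.28 m; q_3 = 0.83 × 0.91 × 1.28 = 0.9668 m³/s
w_4 = (4.59 − 2.24)/2 = 1.175 m; q_4 = 1.00 × 1.28 × 1.175 = 1.504 m³/s
w_5 = (6.75 − 4.00)/2 = 1.375 m; q_5 = 1.07 × 0.99 × 1.375 = 1.457 m³/s
Stations 1, 6 contribute zero (depth or velocity is 0).
Q = Σ qᵢ = 4.427 m³/s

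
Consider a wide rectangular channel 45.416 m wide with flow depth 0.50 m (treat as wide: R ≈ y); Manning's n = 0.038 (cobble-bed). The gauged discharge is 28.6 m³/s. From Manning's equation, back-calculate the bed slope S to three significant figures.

A = b·y = 45.416 × 0.50 = 22.71 m²
Wide channel: R ≈ y = 0.50 m
S = (Q·n / (1·A·R^(2/3)))² = (28.6×0.038 / (1×22.71×0.6300))² = 0.005772

0.00577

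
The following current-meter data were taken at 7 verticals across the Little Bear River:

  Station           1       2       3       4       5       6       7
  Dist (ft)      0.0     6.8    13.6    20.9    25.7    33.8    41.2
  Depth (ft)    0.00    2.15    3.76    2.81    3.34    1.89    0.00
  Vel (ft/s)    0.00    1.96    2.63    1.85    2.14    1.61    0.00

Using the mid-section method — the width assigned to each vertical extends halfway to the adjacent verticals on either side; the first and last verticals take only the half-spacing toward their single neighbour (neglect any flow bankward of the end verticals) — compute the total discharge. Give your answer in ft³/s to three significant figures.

w_2 = (13.6 − 0.0)/2 = 6.8 ft; q_2 = 1.96 × 2.15 × 6.8 = 28.66 ft³/s
w_3 = (20.9 − 6.8)/2 = 7.05 ft; q_3 = 2.63 × 3.76 × 7.05 = 69.72 ft³/s
w_4 = (25.7 − 13.6)/2 = 6.05 ft; q_4 = 1.85 × 2.81 × 6.05 = 31.45 ft³/s
w_5 = (33.8 − 20.9)/2 = 6.45 ft; q_5 = 2.14 × 3.34 × 6.45 = 46.10 ft³/s
w_6 = (41.2 − 25.7)/2 = 7.75 ft; q_6 = 1.61 × 1.89 × 7.75 = 23.58 ft³/s
Stations 1, 7 contribute zero (depth or velocity is 0).
Q = Σ qᵢ = 199.5 ft³/s

200 ft³/s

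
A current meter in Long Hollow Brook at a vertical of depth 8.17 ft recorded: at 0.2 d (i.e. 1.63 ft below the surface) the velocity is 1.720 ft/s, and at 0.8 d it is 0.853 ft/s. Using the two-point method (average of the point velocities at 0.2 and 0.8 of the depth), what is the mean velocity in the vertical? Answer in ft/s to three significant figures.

1.29 ft/s

v̄ = (1.720 + 0.853) / 2 = 1.287 ft/s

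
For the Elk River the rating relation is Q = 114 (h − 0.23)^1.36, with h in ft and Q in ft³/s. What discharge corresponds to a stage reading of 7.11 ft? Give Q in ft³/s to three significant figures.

1570 ft³/s

Q = 114 × (7.11 − 0.23)^1.36 = 114 × 6.88^1.36 = 1570 ft³/s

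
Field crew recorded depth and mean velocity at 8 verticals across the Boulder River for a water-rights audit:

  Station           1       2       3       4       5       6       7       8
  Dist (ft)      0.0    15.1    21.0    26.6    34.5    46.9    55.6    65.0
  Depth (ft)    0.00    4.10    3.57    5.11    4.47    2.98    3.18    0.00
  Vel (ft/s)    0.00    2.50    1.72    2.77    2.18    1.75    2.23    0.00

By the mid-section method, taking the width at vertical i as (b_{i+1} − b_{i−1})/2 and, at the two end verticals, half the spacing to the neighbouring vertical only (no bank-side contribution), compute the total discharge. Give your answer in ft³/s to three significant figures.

457 ft³/s

w_2 = (21.0 − 0.0)/2 = 10.5 ft; q_2 = 2.50 × 4.10 × 10.5 = 107.6 ft³/s
w_3 = (26.6 − 15.1)/2 = 5.75 ft; q_3 = 1.72 × 3.57 × 5.75 = 35.31 ft³/s
w_4 = (34.5 − 21.0)/2 = 6.75 ft; q_4 = 2.77 × 5.11 × 6.75 = 95.54 ft³/s
w_5 = (46.9 − 26.6)/2 = 10.15 ft; q_5 = 2.18 × 4.47 × 10.15 = 98.91 ft³/s
w_6 = (55.6 − 34.5)/2 = 10.55 ft; q_6 = 1.75 × 2.98 × 10.55 = 55.02 ft³/s
w_7 = (65.0 − 46.9)/2 = 9.05 ft; q_7 = 2.23 × 3.18 × 9.05 = 64.18 ft³/s
Stations 1, 8 contribute zero (depth or velocity is 0).
Q = Σ qᵢ = 456.6 ft³/s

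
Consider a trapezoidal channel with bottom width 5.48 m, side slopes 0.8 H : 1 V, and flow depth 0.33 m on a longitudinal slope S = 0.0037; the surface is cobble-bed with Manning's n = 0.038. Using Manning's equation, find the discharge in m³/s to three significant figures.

1.36 m³/s

A = (b + z·y)·y = (5.48 + 0.8×0.33)×0.33 = 1.896 m²
P = b + 2y√(1+z²) = 5.48 + 2×0.33×√(1+0.8²) = 6.325 m
R = A/P = 1.896/6.325 = 0.2997 m
Q = (1/n)·A·R^(2/3)·S^(1/2) = (1/0.038) × 1.896 × 0.2997^(2/3) × 0.0037^(1/2) = 1.359 m³/s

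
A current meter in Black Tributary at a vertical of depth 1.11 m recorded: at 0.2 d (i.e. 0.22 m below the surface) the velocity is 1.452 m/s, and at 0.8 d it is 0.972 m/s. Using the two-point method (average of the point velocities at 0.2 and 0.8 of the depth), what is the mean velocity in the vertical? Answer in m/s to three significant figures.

1.21 m/s

v̄ = (1.452 + 0.972) / 2 = 1.212 m/s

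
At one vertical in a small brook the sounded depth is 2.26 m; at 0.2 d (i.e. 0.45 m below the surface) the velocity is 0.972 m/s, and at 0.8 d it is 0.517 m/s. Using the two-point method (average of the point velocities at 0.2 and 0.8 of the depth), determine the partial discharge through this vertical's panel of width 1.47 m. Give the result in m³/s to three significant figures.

v̄ = (0.972 + 0.517) / 2 = 0.7445 m/s
q = v̄ × d × w = 0.7445 × 2.26 × 1.47 = 2.473 m³/s

2.47 m³/s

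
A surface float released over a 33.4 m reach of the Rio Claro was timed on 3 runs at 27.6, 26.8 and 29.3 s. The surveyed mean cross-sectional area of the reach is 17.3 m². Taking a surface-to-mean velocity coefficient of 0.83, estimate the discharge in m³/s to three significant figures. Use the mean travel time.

t̄ = (27.6 + 26.8 + 29.3) / 3 = 27.9 s
v_surface = L / t̄ = 33.4 / 27.9 = 1.197 m/s
v_mean = 0.83 × 1.197 = 0.9936 m/s
Q = A × v_mean = 17.3 × 0.9936 = 17.19 m³/s

17.2 m³/s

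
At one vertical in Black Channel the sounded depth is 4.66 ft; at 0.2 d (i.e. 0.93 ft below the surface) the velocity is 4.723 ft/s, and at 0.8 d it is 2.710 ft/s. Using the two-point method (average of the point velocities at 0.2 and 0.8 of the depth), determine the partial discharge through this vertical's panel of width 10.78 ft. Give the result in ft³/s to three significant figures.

v̄ = (4.723 + 2.710) / 2 = 3.717 ft/s
q = v̄ × d × w = 3.717 × 4.66 × 10.78 = 186.7 ft³/s

187 ft³/s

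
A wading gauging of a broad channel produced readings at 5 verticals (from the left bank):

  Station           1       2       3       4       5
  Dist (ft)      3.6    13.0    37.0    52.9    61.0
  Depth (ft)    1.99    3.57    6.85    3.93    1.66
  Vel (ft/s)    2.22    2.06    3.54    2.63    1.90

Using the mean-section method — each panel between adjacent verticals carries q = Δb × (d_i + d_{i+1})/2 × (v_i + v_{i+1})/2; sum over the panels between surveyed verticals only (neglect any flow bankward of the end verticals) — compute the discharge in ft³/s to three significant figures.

722 ft³/s

Panel 1-2: Δb = 9.4 ft, d̄ = (1.99+3.57)/2 = 2.78, v̄ = (2.22+2.06)/2 = 2.14 → q = 9.4×2.78×2.14 = 55.92 ft³/s
Panel 2-3: Δb = 24 ft, d̄ = (3.57+6.85)/2 = 5.21, v̄ = (2.06+3.54)/2 = 2.8 → q = 24×5.21×2.8 = 350.1 ft³/s
Panel 3-4: Δb = 15.9 ft, d̄ = (6.85+3.93)/2 = 5.39, v̄ = (3.54+2.63)/2 = 3.085 → q = 15.9×5.39×3.085 = 264.4 ft³/s
Panel 4-5: Δb = 8.1 ft, d̄ = (3.93+1.66)/2 = 2.795, v̄ = (2.63+1.90)/2 = 2.265 → q = 8.1×2.795×2.265 = 51.28 ft³/s
Q = Σ q = 721.7 ft³/s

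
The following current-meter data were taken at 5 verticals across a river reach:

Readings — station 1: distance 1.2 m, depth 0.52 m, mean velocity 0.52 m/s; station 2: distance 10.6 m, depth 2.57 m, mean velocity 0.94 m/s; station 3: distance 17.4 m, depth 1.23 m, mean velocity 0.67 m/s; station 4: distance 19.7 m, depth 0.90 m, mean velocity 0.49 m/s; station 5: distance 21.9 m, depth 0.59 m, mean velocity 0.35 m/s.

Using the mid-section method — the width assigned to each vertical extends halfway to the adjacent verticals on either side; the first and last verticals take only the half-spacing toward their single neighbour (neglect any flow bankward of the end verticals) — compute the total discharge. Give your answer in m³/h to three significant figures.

w_1 = (10.6 − 1.2)/2 = 4.7 m; q_1 = 0.52 × 0.52 × 4.7 = 1.271 m³/s
w_2 = (17.4 − 1.2)/2 = 8.1 m; q_2 = 0.94 × 2.57 × 8.1 = 19.57 m³/s
w_3 = (19.7 − 10.6)/2 = 4.55 m; q_3 = 0.67 × 1.23 × 4.55 = 3.750 m³/s
w_4 = (21.9 − 17.4)/2 = 2.25 m; q_4 = 0.49 × 0.90 × 2.25 = 0.9923 m³/s
w_5 = (21.9 − 19.7)/2 = 1.1 m; q_5 = 0.35 × 0.59 × 1.1 = 0.2272 m³/s
Q = Σ qᵢ = 25.81 m³/s
= 25.81 × 3600 = 92910 m³/h

92900 m³/h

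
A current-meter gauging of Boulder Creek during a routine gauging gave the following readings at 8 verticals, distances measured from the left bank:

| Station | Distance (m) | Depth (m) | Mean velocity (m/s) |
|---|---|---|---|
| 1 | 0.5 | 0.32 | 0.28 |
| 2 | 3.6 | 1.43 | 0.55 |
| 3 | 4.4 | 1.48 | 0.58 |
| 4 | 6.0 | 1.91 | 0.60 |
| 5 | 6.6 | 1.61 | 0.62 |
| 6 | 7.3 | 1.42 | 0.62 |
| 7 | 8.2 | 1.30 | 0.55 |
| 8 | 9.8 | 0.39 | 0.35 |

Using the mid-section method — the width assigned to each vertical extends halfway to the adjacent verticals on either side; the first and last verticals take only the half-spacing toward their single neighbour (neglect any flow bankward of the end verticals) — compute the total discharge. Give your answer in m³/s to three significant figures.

w_1 = (3.6 − 0.5)/2 = 1.55 m; q_1 = 0.28 × 0.32 × 1.55 = 0.1389 m³/s
w_2 = (4.4 − 0.5)/2 = 1.95 m; q_2 = 0.55 × 1.43 × 1.95 = 1.534 m³/s
w_3 = (6.0 − 3.6)/2 = 1.2 m; q_3 = 0.58 × 1.48 × 1.2 = 1.030 m³/s
w_4 = (6.6 − 4.4)/2 = 1.1 m; q_4 = 0.60 × 1.91 × 1.1 = 1.261 m³/s
w_5 = (7.3 − 6.0)/2 = 0.65 m; q_5 = 0.62 × 1.61 × 0.65 = 0.6488 m³/s
w_6 = (8.2 − 6.6)/2 = 0.8 m; q_6 = 0.62 × 1.42 × 0.8 = 0.7043 m³/s
w_7 = (9.8 − 7.3)/2 = 1.25 m; q_7 = 0.55 × 1.30 × 1.25 = 0.8938 m³/s
w_8 = (9.8 − 8.2)/2 = 0.8 m; q_8 = 0.35 × 0.39 × 0.8 = 0.1092 m³/s
Q = Σ qᵢ = 6.319 m³/s

6.32 m³/s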